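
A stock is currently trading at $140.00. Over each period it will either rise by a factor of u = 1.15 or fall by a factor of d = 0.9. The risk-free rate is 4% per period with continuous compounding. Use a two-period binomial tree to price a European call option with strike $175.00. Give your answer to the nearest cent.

Risk-neutral probability p = (e^0.04 − 0.9)/(1.15 − 0.9) = 0.1408/0.2500 = 0.5632
Terminal stock prices: S_uu = 185.1, S_ud = 144.9, S_dd = 113.4
Terminal payoffs (S − K): max(10.15, 0) = 10.15, max(-30.1, 0) = 0, max(-61.6, 0) = 0
Node u (S = 161): V_u = e^(−0.04)·[0.5632·10.1500 + 0.4368·0.0000] = 5.4928
Node d (S = 126): V_d = e^(−0.04)·[0.5632·0.0000 + 0.4368·0.0000] = 0.0000
Node 0 (S = 140): V_0 = e^(−0.04)·[0.5632·5.4928 + 0.4368·0.0000] = 2.9724

$2.97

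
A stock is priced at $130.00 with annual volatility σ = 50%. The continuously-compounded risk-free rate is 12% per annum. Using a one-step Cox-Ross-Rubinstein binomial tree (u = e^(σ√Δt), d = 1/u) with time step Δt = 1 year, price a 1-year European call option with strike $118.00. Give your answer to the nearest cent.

$42.71

CRR parameters: u = e^(σ√Δt) = e^(0.5·√1) = 1.6487, d = 1/u = 0.6065
Per-period rate: rΔt = 0.12·1 = 0.12, so R = e^0.12 = 1.1275
Risk-neutral probability p = (e^0.12 − 0.6065)/(1.6487 − 0.6065) = 0.5210/1.0422 = 0.4999
Terminal stock prices: S_u = 214.3, S_d = 78.85
Terminal payoffs (S − K): max(96.33, 0) = 96.33, max(-39.15, 0) = 0
Node 0 (S = 130): V_0 = e^(−0.12)·[0.4999·96.3338 + 0.5001·0.0000] = 42.7096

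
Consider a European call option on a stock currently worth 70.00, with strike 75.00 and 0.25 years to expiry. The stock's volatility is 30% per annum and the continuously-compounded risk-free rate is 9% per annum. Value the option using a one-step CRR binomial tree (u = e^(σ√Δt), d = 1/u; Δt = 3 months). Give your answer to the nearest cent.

3.33

CRR parameters: u = e^(σ√Δt) = e^(0.3·√0.25) = 1.1618, d = 1/u = 0.8607
Per-period rate: rΔt = 0.09·0.25 = 0.0225, so R = e^0.0225 = 1.0228
Risk-neutral probability p = (e^0.0225 − 0.8607)/(1.1618 − 0.8607) = 0.1620/0.3011 = 0.5381
Terminal stock prices: S_u = 81.33, S_d = 60.25
Terminal payoffs (S − K): max(6.328, 0) = 6.328, max(-14.75, 0) = 0
Node 0 (S = 70): V_0 = e^(−0.0225)·[0.5381·6.3284 + 0.4619·0.0000] = 3.3298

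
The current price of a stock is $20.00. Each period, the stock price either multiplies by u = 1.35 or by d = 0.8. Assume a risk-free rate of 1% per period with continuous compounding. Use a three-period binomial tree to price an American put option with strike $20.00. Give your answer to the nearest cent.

$3.47

Risk-neutral probability p = (e^0.01 − 0.8)/(1.35 − 0.8) = 0.2101/0.5500 = 0.3819
Terminal stock prices: S_uuu = 49.21, S_uud = 29.16, S_udd = 17.28, S_ddd = 10.24
Terminal payoffs (K − S): max(-29.21, 0) = 0, max(-9.16, 0) = 0, max(2.72, 0) = 2.72, max(9.76, 0) = 9.76
Node uu (S = 36.45): continuation = e^(−0.01)·[0.3819·0.0000 + 0.6181·0.0000] = 0.0000; exercise value = 0.0000 ≤ continuation, so V_uu = 0.0000
Node ud (S = 21.6): continuation = e^(−0.01)·[0.3819·0.0000 + 0.6181·2.7200] = 1.6645; exercise value = 0.0000 ≤ continuation, so V_ud = 1.6645
Node dd (S = 12.8): continuation = e^(−0.01)·[0.3819·2.7200 + 0.6181·9.7600] = 7.0010; exercise value = 7.2000 > continuation, so V_dd = 7.2000 (exercise)
Node u (S = 27): continuation = e^(−0.01)·[0.3819·0.0000 + 0.6181·1.6645] = 1.0186; exercise value = 0.0000 ≤ continuation, so V_u = 1.0186
Node d (S = 16): continuation = e^(−0.01)·[0.3819·1.6645 + 0.6181·7.2000] = 5.0353; exercise value = 4.0000 ≤ continuation, so V_d = 5.0353
Node 0 (S = 20): continuation = e^(−0.01)·[0.3819·1.0186 + 0.6181·5.0353] = 3.4664; exercise value = 0.0000 ≤ continuation, so V_0 = 3.4664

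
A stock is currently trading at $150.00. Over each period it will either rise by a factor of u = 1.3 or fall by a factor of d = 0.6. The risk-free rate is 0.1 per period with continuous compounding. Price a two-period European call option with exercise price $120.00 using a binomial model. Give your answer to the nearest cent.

Risk-neutral probability p = (e^0.1 − 0.6)/(1.3 − 0.6) = 0.5052/0.7000 = 0.7217
Terminal stock prices: S_uu = 253.5, S_ud = 117, S_dd = 54
Terminal payoffs (S − K): max(133.5, 0) = 133.5, max(-3, 0) = 0, max(-66, 0) = 0
Node u (S = 195): V_u = e^(−0.1)·[0.7217·133.5000 + 0.2783·0.0000] = 87.1750
Node d (S = 90): V_d = e^(−0.1)·[0.7217·0.0000 + 0.2783·0.0000] = 0.0000
Node 0 (S = 150): V_0 = e^(−0.1)·[0.7217·87.1750 + 0.2783·0.0000] = 56.9250

$56.92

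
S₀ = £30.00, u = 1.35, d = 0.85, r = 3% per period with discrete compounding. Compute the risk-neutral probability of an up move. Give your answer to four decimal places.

p = 0.3600

Risk-neutral probability p = (1 + 0.03 − 0.85)/(1.35 − 0.85) = 0.1800/0.5000 = 0.3600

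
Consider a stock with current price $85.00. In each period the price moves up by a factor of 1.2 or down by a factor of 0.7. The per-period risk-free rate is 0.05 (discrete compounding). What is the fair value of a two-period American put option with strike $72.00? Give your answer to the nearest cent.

$3.69

Risk-neutral probability p = (1 + 0.05 − 0.7)/(1.2 − 0.7) = 0.3500/0.5000 = 0.7000
Terminal stock prices: S_uu = 122.4, S_ud = 71.4, S_dd = 41.65
Terminal payoffs (K − S): max(-50.4, 0) = 0, max(0.6, 0) = 0.6, max(30.35, 0) = 30.35
Node u (S = 102): continuation = 1/1.05·[0.7000·0.0000 + 0.3000·0.6000] = 0.1714; exercise value = 0.0000 ≤ continuation, so V_u = 0.1714
Node d (S = 59.5): continuation = 1/1.05·[0.7000·0.6000 + 0.3000·30.3500] = 9.0714; exercise value = 12.5000 > continuation, so V_d = 12.5000 (exercise)
Node 0 (S = 85): continuation = 1/1.05·[0.7000·0.1714 + 0.3000·12.5000] = 3.6857; exercise value = 0.0000 ≤ continuation, so V_0 = 3.6857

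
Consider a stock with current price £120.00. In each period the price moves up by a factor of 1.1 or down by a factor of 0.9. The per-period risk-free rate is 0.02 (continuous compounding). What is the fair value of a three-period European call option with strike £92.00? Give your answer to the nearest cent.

£33.63

Risk-neutral probability p = (e^0.02 − 0.9)/(1.1 − 0.9) = 0.1202/0.2000 = 0.6010
Terminal stock prices: S_uuu = 159.7, S_uud = 130.7, S_udd = 106.9, S_ddd = 87.48
Terminal payoffs (S − K): max(67.72, 0) = 67.72, max(38.68, 0) = 38.68, max(14.92, 0) = 14.92, max(-4.52, 0) = 0
Node uu (S = 145.2): V_uu = e^(−0.02)·[0.6010·67.7200 + 0.3990·38.6800] = 55.0217
Node ud (S = 118.8): V_ud = e^(−0.02)·[0.6010·38.6800 + 0.3990·14.9200] = 28.6217
Node dd (S = 97.2): V_dd = e^(−0.02)·[0.6010·14.9200 + 0.3990·0.0000] = 8.7895
Node u (S = 132): V_u = e^(−0.02)·[0.6010·55.0217 + 0.3990·28.6217] = 43.6074
Node d (S = 108): V_d = e^(−0.02)·[0.6010·28.6217 + 0.3990·8.7895] = 20.2987
Node 0 (S = 120): V_0 = e^(−0.02)·[0.6010·43.6074 + 0.3990·20.2987] = 33.6280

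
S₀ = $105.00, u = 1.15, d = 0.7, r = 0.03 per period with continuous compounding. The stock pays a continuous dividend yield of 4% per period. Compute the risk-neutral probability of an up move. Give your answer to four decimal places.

p = 0.6446

Per-period risk-free factor R = e^0.03 = 1.0305; dividend-adjusted growth = e^(0.03−0.04) = 0.9900.
Risk-neutral probability p = (0.9900 − 0.7)/(1.15 − 0.7) = 0.2900/0.4500 = 0.6446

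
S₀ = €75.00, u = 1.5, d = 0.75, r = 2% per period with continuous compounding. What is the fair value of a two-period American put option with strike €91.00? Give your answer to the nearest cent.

Risk-neutral probability p = (e^0.02 − 0.75)/(1.5 − 0.75) = 0.2702/0.7500 = 0.3603
Terminal stock prices: S_uu = 168.8, S_ud = 84.38, S_dd = 42.19
Terminal payoffs (K − S): max(-77.75, 0) = 0, max(6.625, 0) = 6.625, max(48.81, 0) = 48.81
Node u (S = 112.5): continuation = e^(−0.02)·[0.3603·0.0000 + 0.6397·6.6250] = 4.1543; exercise value = 0.0000 ≤ continuation, so V_u = 4.1543
Node d (S = 56.25): continuation = e^(−0.02)·[0.3603·6.6250 + 0.6397·48.8125] = 32.9481; exercise value = 34.7500 > continuation, so V_d = 34.7500 (exercise)
Node 0 (S = 75): continuation = e^(−0.02)·[0.3603·4.1543 + 0.6397·34.7500] = 23.2575; exercise value = 16.0000 ≤ continuation, so V_0 = 23.2575

€23.26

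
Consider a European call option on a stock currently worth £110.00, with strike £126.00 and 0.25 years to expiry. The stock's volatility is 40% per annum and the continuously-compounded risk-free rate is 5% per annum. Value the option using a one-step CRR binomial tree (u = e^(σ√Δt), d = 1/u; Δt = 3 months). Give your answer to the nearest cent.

CRR parameters: u = e^(σ√Δt) = e^(0.4·√0.25) = 1.2214, d = 1/u = 0.8187
Per-period rate: rΔt = 0.05·0.25 = 0.0125, so R = e^0.0125 = 1.0126
Risk-neutral probability p = (e^0.0125 − 0.8187)/(1.2214 − 0.8187) = 0.1938/0.4027 = 0.4814
Terminal stock prices: S_u = 134.4, S_d = 90.06
Terminal payoffs (S − K): max(8.354, 0) = 8.354, max(-35.94, 0) = 0
Node 0 (S = 110): V_0 = e^(−0.0125)·[0.4814·8.3543 + 0.5186·0.0000] = 3.9718

£3.97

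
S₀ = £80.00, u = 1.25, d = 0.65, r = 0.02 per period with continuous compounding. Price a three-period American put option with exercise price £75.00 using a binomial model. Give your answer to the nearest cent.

Risk-neutral probability p = (e^0.02 − 0.65)/(1.25 − 0.65) = 0.3702/0.6000 = 0.6170
Terminal stock prices: S_uuu = 156.2, S_uud = 81.25, S_udd = 42.25, S_ddd = 21.97
Terminal payoffs (K − S): max(-81.25, 0) = 0, max(-6.25, 0) = 0, max(32.75, 0) = 32.75, max(53.03, 0) = 53.03
Node uu (S = 125): continuation = e^(−0.02)·[0.6170·0.0000 + 0.3830·0.0000] = 0.0000; exercise value = 0.0000 ≤ continuation, so V_uu = 0.0000
Node ud (S = 65): continuation = e^(−0.02)·[0.6170·0.0000 + 0.3830·32.7500] = 12.2948; exercise value = 10.0000 ≤ continuation, so V_ud = 12.2948
Node dd (S = 33.8): continuation = e^(−0.02)·[0.6170·32.7500 + 0.3830·53.0300] = 39.7149; exercise value = 41.2000 > continuation, so V_dd = 41.2000 (exercise)
Node u (S = 100): continuation = e^(−0.02)·[0.6170·0.0000 + 0.3830·12.2948] = 4.6156; exercise value = 0.0000 ≤ continuation, so V_u = 4.6156
Node d (S = 52): continuation = e^(−0.02)·[0.6170·12.2948 + 0.3830·41.2000] = 22.9028; exercise value = 23.0000 > continuation, so V_d = 23.0000 (exercise)
Node 0 (S = 80): continuation = e^(−0.02)·[0.6170·4.6156 + 0.3830·23.0000] = 11.4260; exercise value = 0.0000 ≤ continuation, so V_0 = 11.4260

£11.43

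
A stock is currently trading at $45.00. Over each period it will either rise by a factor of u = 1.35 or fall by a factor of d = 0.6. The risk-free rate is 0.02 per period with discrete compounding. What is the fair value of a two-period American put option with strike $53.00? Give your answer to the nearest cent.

$15.14

Risk-neutral probability p = (1 + 0.02 − 0.6)/(1.35 − 0.6) = 0.4200/0.7500 = 0.5600
Terminal stock prices: S_uu = 82.01, S_ud = 36.45, S_dd = 16.2
Terminal payoffs (K − S): max(-29.01, 0) = 0, max(16.55, 0) = 16.55, max(36.8, 0) = 36.8
Node u (S = 60.75): continuation = 1/1.02·[0.5600·0.0000 + 0.4400·16.5500] = 7.1392; exercise value = 0.0000 ≤ continuation, so V_u = 7.1392
Node d (S = 27): continuation = 1/1.02·[0.5600·16.5500 + 0.4400·36.8000] = 24.9608; exercise value = 26.0000 > continuation, so V_d = 26.0000 (exercise)
Node 0 (S = 45): continuation = 1/1.02·[0.5600·7.1392 + 0.4400·26.0000] = 15.1353; exercise value = 8.0000 ≤ continuation, so V_0 = 15.1353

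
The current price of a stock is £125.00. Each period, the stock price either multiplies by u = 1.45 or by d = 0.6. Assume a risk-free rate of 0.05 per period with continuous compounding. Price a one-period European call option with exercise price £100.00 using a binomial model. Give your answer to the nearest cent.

Risk-neutral probability p = (e^0.05 − 0.6)/(1.45 − 0.6) = 0.4513/0.8500 = 0.5309
Terminal stock prices: S_u = 181.2, S_d = 75
Terminal payoffs (S − K): max(81.25, 0) = 81.25, max(-25, 0) = 0
Node 0 (S = 125): V_0 = e^(−0.05)·[0.5309·81.2500 + 0.4691·0.0000] = 41.0324

£41.03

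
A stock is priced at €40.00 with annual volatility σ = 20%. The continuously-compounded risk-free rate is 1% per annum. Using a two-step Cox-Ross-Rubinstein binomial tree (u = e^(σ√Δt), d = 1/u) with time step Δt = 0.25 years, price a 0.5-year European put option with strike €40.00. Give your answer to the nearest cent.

CRR parameters: u = e^(σ√Δt) = e^(0.2·√0.25) = 1.1052, d = 1/u = 0.9048
Per-period rate: rΔt = 0.01·0.25 = 0.0025, so R = e^0.0025 = 1.0025
Risk-neutral probability p = (e^0.0025 − 0.9048)/(1.1052 − 0.9048) = 0.0977/0.2003 = 0.4875
Terminal stock prices: S_uu = 48.86, S_ud = 40, S_dd = 32.75
Terminal payoffs (K − S): max(-8.856, 0) = 0, max(0, 0) = 0, max(7.251, 0) = 7.251
Node u (S = 44.21): V_u = e^(−0.0025)·[0.4875·0.0000 + 0.5125·0.0000] = 0.0000
Node d (S = 36.19): V_d = e^(−0.0025)·[0.4875·0.0000 + 0.5125·7.2508] = 3.7066
Node 0 (S = 40): V_0 = e^(−0.0025)·[0.4875·0.0000 + 0.5125·3.7066] = 1.8948

€1.89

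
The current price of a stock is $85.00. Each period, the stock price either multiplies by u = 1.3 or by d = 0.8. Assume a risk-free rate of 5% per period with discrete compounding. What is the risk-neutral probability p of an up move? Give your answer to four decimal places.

Risk-neutral probability p = (1 + 0.05 − 0.8)/(1.3 − 0.8) = 0.2500/0.5000 = 0.5000

p = 0.5000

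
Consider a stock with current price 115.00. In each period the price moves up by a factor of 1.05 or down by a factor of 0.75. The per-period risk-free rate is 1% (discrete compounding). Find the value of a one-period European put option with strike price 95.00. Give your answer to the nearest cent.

1.16

Risk-neutral probability p = (1 + 0.01 − 0.75)/(1.05 − 0.75) = 0.2600/0.3000 = 0.8667
Terminal stock prices: S_u = 120.8, S_d = 86.25
Terminal payoffs (K − S): max(-25.75, 0) = 0, max(8.75, 0) = 8.75
Node 0 (S = 115): V_0 = 1/1.01·[0.8667·0.0000 + 0.1333·8.7500] = 1.1551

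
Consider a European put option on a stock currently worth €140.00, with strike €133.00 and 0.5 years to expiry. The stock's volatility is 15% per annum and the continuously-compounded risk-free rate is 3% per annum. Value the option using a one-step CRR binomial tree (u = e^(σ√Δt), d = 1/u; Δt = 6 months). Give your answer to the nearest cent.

CRR parameters: u = e^(σ√Δt) = e^(0.15·√0.5) = 1.1119, d = 1/u = 0.8994
Per-period rate: rΔt = 0.03·0.5 = 0.015, so R = e^0.015 = 1.0151
Risk-neutral probability p = (e^0.015 − 0.8994)/(1.1119 − 0.8994) = 0.1157/0.2125 = 0.5446
Terminal stock prices: S_u = 155.7, S_d = 125.9
Terminal payoffs (K − S): max(-22.67, 0) = 0, max(7.089, 0) = 7.089
Node 0 (S = 140): V_0 = e^(−0.015)·[0.5446·0.0000 + 0.4554·7.0889] = 3.1801

€3.18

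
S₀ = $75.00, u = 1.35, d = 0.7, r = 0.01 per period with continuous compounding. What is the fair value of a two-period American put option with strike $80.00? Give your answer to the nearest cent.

Risk-neutral probability p = (e^0.01 − 0.7)/(1.35 − 0.7) = 0.3101/0.6500 = 0.4770
Terminal stock prices: S_uu = 136.7, S_ud = 70.88, S_dd = 36.75
Terminal payoffs (K − S): max(-56.69, 0) = 0, max(9.125, 0) = 9.125, max(43.25, 0) = 43.25
Node u (S = 101.2): continuation = e^(−0.01)·[0.4770·0.0000 + 0.5230·9.1250] = 4.7249; exercise value = 0.0000 ≤ continuation, so V_u = 4.7249
Node d (S = 52.5): continuation = e^(−0.01)·[0.4770·9.1250 + 0.5230·43.2500] = 26.7040; exercise value = 27.5000 > continuation, so V_d = 27.5000 (exercise)
Node 0 (S = 75): continuation = e^(−0.01)·[0.4770·4.7249 + 0.5230·27.5000] = 16.4707; exercise value = 5.0000 ≤ continuation, so V_0 = 16.4707

$16.47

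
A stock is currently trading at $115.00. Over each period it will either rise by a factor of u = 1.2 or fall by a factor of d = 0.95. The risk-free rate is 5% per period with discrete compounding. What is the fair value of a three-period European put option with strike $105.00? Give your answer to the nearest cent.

$1.19

Risk-neutral probability p = (1 + 0.05 − 0.95)/(1.2 − 0.95) = 0.1000/0.2500 = 0.4000
Terminal stock prices: S_uuu = 198.7, S_uud = 157.3, S_udd = 124.5, S_ddd = 98.6
Terminal payoffs (K − S): max(-93.72, 0) = 0, max(-52.32, 0) = 0, max(-19.55, 0) = 0, max(6.402, 0) = 6.402
Node uu (S = 165.6): V_uu = 1/1.05·[0.4000·0.0000 + 0.6000·0.0000] = 0.0000
Node ud (S = 131.1): V_ud = 1/1.05·[0.4000·0.0000 + 0.6000·0.0000] = 0.0000
Node dd (S = 103.8): V_dd = 1/1.05·[0.4000·0.0000 + 0.6000·6.4019] = 3.6582
Node u (S = 138): V_u = 1/1.05·[0.4000·0.0000 + 0.6000·0.0000] = 0.0000
Node d (S = 109.2): V_d = 1/1.05·[0.4000·0.0000 + 0.6000·3.6582] = 2.0904
Node 0 (S = 115): V_0 = 1/1.05·[0.4000·0.0000 + 0.6000·2.0904] = 1.1945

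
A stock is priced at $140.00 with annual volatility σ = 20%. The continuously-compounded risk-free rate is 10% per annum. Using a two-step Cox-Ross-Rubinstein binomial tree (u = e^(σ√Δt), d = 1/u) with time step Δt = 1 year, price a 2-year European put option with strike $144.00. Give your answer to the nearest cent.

CRR parameters: u = e^(σ√Δt) = e^(0.2·√1) = 1.2214, d = 1/u = 0.8187
Per-period rate: rΔt = 0.1·1 = 0.1, so R = e^0.1 = 1.1052
Risk-neutral probability p = (e^0.1 − 0.8187)/(1.2214 − 0.8187) = 0.2864/0.4027 = 0.7113
Terminal stock prices: S_uu = 208.9, S_ud = 140, S_dd = 93.84
Terminal payoffs (K − S): max(-64.86, 0) = 0, max(4, 0) = 4, max(50.16, 0) = 50.16
Node u (S = 171): V_u = e^(−0.1)·[0.7113·0.0000 + 0.2887·4.0000] = 1.0447
Node d (S = 114.6): V_d = e^(−0.1)·[0.7113·4.0000 + 0.2887·50.1552] = 15.6743
Node 0 (S = 140): V_0 = e^(−0.1)·[0.7113·1.0447 + 0.2887·15.6743] = 4.7663

$4.77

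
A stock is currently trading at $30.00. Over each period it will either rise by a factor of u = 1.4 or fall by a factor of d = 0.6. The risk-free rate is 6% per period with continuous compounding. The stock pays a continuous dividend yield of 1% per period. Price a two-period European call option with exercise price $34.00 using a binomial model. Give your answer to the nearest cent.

$7.00

Per-period risk-free factor R = e^0.06 = 1.0618; dividend-adjusted growth = e^(0.06−0.01) = 1.0513.
Risk-neutral probability p = (1.0513 − 0.6)/(1.4 − 0.6) = 0.4513/0.8000 = 0.5641
Terminal stock prices: S_uu = 58.8, S_ud = 25.2, S_dd = 10.8
Terminal payoffs (S − K): max(24.8, 0) = 24.8, max(-8.8, 0) = 0, max(-23.2, 0) = 0
Node u (S = 42): V_u = e^(−0.06)·[0.5641·24.8000 + 0.4359·0.0000] = 13.1747
Node d (S = 18): V_d = e^(−0.06)·[0.5641·0.0000 + 0.4359·0.0000] = 0.0000
Node 0 (S = 30): V_0 = e^(−0.06)·[0.5641·13.1747 + 0.4359·0.0000] = 6.9989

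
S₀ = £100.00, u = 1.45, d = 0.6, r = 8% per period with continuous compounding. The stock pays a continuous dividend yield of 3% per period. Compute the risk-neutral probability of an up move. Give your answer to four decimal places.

p = 0.5309

Per-period risk-free factor R = e^0.08 = 1.0833; dividend-adjusted growth = e^(0.08−0.03) = 1.0513.
Risk-neutral probability p = (1.0513 − 0.6)/(1.45 − 0.6) = 0.4513/0.8500 = 0.5309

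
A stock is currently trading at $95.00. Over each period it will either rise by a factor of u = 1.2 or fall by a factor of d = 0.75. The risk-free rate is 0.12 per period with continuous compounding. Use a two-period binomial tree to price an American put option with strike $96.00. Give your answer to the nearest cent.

$4.65

Risk-neutral probability p = (e^0.12 − 0.75)/(1.2 − 0.75) = 0.3775/0.4500 = 0.8389
Terminal stock prices: S_uu = 136.8, S_ud = 85.5, S_dd = 53.44
Terminal payoffs (K − S): max(-40.8, 0) = 0, max(10.5, 0) = 10.5, max(42.56, 0) = 42.56
Node u (S = 114): continuation = e^(−0.12)·[0.8389·0.0000 + 0.1611·10.5000] = 1.5004; exercise value = 0.0000 ≤ continuation, so V_u = 1.5004
Node d (S = 71.25): continuation = e^(−0.12)·[0.8389·10.5000 + 0.1611·42.5625] = 13.8944; exercise value = 24.7500 > continuation, so V_d = 24.7500 (exercise)
Node 0 (S = 95): continuation = e^(−0.12)·[0.8389·1.5004 + 0.1611·24.7500] = 4.6531; exercise value = 1.0000 ≤ continuation, so V_0 = 4.6531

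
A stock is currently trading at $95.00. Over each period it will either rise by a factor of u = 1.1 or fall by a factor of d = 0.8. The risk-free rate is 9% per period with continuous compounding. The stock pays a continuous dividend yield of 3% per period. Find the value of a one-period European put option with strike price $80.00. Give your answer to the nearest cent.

$0.47

Per-period risk-free factor R = e^0.09 = 1.0942; dividend-adjusted growth = e^(0.09−0.03) = 1.0618.
Risk-neutral probability p = (1.0618 − 0.8)/(1.1 − 0.8) = 0.2618/0.3000 = 0.8728
Terminal stock prices: S_u = 104.5, S_d = 76
Terminal payoffs (K − S): max(-24.5, 0) = 0, max(4, 0) = 4
Node 0 (S = 95): V_0 = e^(−0.09)·[0.8728·0.0000 + 0.1272·4.0000] = 0.4651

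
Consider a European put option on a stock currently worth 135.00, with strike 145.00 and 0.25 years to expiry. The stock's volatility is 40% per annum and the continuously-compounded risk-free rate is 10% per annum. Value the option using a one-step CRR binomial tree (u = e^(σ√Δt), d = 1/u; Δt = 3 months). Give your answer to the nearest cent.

CRR parameters: u = e^(σ√Δt) = e^(0.4·√0.25) = 1.2214, d = 1/u = 0.8187
Per-period rate: rΔt = 0.1·0.25 = 0.025, so R = e^0.025 = 1.0253
Risk-neutral probability p = (e^0.025 − 0.8187)/(1.2214 − 0.8187) = 0.2066/0.4027 = 0.5130
Terminal stock prices: S_u = 164.9, S_d = 110.5
Terminal payoffs (K − S): max(-19.89, 0) = 0, max(34.47, 0) = 34.47
Node 0 (S = 135): V_0 = e^(−0.025)·[0.5130·0.0000 + 0.4870·34.4713] = 16.3719

16.37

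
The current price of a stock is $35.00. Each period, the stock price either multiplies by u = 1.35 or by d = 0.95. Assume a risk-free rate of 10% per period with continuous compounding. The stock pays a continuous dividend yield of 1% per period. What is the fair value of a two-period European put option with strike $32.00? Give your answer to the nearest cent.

$0.14

Per-period risk-free factor R = e^0.1 = 1.1052; dividend-adjusted growth = e^(0.1−0.01) = 1.0942.
Risk-neutral probability p = (1.0942 − 0.95)/(1.35 − 0.95) = 0.1442/0.4000 = 0.3604
Terminal stock prices: S_uu = 63.79, S_ud = 44.89, S_dd = 31.59
Terminal payoffs (K − S): max(-31.79, 0) = 0, max(-12.89, 0) = 0, max(0.4125, 0) = 0.4125
Node u (S = 47.25): V_u = e^(−0.1)·[0.3604·0.0000 + 0.6396·0.0000] = 0.0000
Node d (S = 33.25): V_d = e^(−0.1)·[0.3604·0.0000 + 0.6396·0.4125] = 0.2387
Node 0 (S = 35): V_0 = e^(−0.1)·[0.3604·0.0000 + 0.6396·0.2387] = 0.1381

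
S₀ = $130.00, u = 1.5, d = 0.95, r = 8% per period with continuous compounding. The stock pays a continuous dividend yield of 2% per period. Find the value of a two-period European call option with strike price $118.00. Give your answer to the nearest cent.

$24.71

Per-period risk-free factor R = e^0.08 = 1.0833; dividend-adjusted growth = e^(0.08−0.02) = 1.0618.
Risk-neutral probability p = (1.0618 − 0.95)/(1.5 − 0.95) = 0.1118/0.5500 = 0.2033
Terminal stock prices: S_uu = 292.5, S_ud = 185.2, S_dd = 117.3
Terminal payoffs (S − K): max(174.5, 0) = 174.5, max(67.25, 0) = 67.25, max(-0.675, 0) = 0
Node u (S = 195): V_u = e^(−0.08)·[0.2033·174.5000 + 0.7967·67.2500] = 82.2110
Node d (S = 123.5): V_d = e^(−0.08)·[0.2033·67.2500 + 0.7967·0.0000] = 12.6232
Node 0 (S = 130): V_0 = e^(−0.08)·[0.2033·82.2110 + 0.7967·12.6232] = 24.7147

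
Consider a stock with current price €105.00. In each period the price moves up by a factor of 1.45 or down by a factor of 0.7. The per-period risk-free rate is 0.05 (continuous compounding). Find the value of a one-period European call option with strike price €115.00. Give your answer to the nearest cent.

€16.60

Risk-neutral probability p = (e^0.05 − 0.7)/(1.45 − 0.7) = 0.3513/0.7500 = 0.4684
Terminal stock prices: S_u = 152.2, S_d = 73.5
Terminal payoffs (S − K): max(37.25, 0) = 37.25, max(-41.5, 0) = 0
Node 0 (S = 105): V_0 = e^(−0.05)·[0.4684·37.2500 + 0.5316·0.0000] = 16.5956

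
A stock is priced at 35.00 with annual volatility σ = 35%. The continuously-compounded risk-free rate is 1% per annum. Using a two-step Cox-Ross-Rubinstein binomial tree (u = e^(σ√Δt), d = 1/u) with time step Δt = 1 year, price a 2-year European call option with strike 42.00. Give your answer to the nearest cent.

CRR parameters: u = e^(σ√Δt) = e^(0.35·√1) = 1.4191, d = 1/u = 0.7047
Per-period rate: rΔt = 0.01·1 = 0.01, so R = e^0.01 = 1.0101
Risk-neutral probability p = (e^0.01 − 0.7047)/(1.4191 − 0.7047) = 0.3054/0.7144 = 0.4275
Terminal stock prices: S_uu = 70.48, S_ud = 35, S_dd = 17.38
Terminal payoffs (S − K): max(28.48, 0) = 28.48, max(-7, 0) = 0, max(-24.62, 0) = 0
Node u (S = 49.67): V_u = e^(−0.01)·[0.4275·28.4813 + 0.5725·0.0000] = 12.0532
Node d (S = 24.66): V_d = e^(−0.01)·[0.4275·0.0000 + 0.5725·0.0000] = 0.0000
Node 0 (S = 35): V_0 = e^(−0.01)·[0.4275·12.0532 + 0.5725·0.0000] = 5.1009

5.10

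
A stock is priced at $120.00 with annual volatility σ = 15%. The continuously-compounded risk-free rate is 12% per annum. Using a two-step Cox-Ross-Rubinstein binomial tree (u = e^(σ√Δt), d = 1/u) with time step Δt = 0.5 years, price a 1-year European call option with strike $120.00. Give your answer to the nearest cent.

CRR parameters: u = e^(σ√Δt) = e^(0.15·√0.5) = 1.1119, d = 1/u = 0.8994
Per-period rate: rΔt = 0.12·0.5 = 0.06, so R = e^0.06 = 1.0618
Risk-neutral probability p = (e^0.06 − 0.8994)/(1.1119 − 0.8994) = 0.1625/0.2125 = 0.7645
Terminal stock prices: S_uu = 148.4, S_ud = 120, S_dd = 97.06
Terminal payoffs (S − K): max(28.36, 0) = 28.36, max(0, 0) = 0, max(-22.94, 0) = 0
Node u (S = 133.4): V_u = e^(−0.06)·[0.7645·28.3573 + 0.2355·0.0000] = 20.4157
Node d (S = 107.9): V_d = e^(−0.06)·[0.7645·0.0000 + 0.2355·0.0000] = 0.0000
Node 0 (S = 120): V_0 = e^(−0.06)·[0.7645·20.4157 + 0.2355·0.0000] = 14.6982

$14.70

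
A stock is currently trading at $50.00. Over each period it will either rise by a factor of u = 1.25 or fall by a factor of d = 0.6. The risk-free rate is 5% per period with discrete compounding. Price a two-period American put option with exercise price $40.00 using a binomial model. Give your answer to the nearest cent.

$3.41

Risk-neutral probability p = (1 + 0.05 − 0.6)/(1.25 − 0.6) = 0.4500/0.6500 = 0.6923
Terminal stock prices: S_uu = 78.12, S_ud = 37.5, S_dd = 18
Terminal payoffs (K − S): max(-38.12, 0) = 0, max(2.5, 0) = 2.5, max(22, 0) = 22
Node u (S = 62.5): continuation = 1/1.05·[0.6923·0.0000 + 0.3077·2.5000] = 0.7326; exercise value = 0.0000 ≤ continuation, so V_u = 0.7326
Node d (S = 30): continuation = 1/1.05·[0.6923·2.5000 + 0.3077·22.0000] = 8.0952; exercise value = 10.0000 > continuation, so V_d = 10.0000 (exercise)
Node 0 (S = 50): continuation = 1/1.05·[0.6923·0.7326 + 0.3077·10.0000] = 3.4134; exercise value = 0.0000 ≤ continuation, so V_0 = 3.4134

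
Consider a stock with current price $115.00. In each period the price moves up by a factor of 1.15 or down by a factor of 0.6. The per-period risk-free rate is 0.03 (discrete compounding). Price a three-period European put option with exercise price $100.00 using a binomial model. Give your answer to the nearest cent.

$9.27

Risk-neutral probability p = (1 + 0.03 − 0.6)/(1.15 − 0.6) = 0.4300/0.5500 = 0.7818
Terminal stock prices: S_uuu = 174.9, S_uud = 91.25, S_udd = 47.61, S_ddd = 24.84
Terminal payoffs (K − S): max(-74.9, 0) = 0, max(8.748, 0) = 8.748, max(52.39, 0) = 52.39, max(75.16, 0) = 75.16
Node uu (S = 152.1): V_uu = 1/1.03·[0.7818·0.0000 + 0.2182·8.7475] = 1.8530
Node ud (S = 79.35): V_ud = 1/1.03·[0.7818·8.7475 + 0.2182·52.3900] = 17.7374
Node dd (S = 41.4): V_dd = 1/1.03·[0.7818·52.3900 + 0.2182·75.1600] = 55.6874
Node u (S = 132.2): V_u = 1/1.03·[0.7818·1.8530 + 0.2182·17.7374] = 5.1637
Node d (S = 69): V_d = 1/1.03·[0.7818·17.7374 + 0.2182·55.6874] = 25.2596
Node 0 (S = 115): V_0 = 1/1.03·[0.7818·5.1637 + 0.2182·25.2596] = 9.2702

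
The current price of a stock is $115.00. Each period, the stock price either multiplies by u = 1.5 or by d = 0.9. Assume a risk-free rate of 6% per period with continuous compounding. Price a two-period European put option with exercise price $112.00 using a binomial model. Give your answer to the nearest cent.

Risk-neutral probability p = (e^0.06 − 0.9)/(1.5 − 0.9) = 0.1618/0.6000 = 0.2697
Terminal stock prices: S_uu = 258.8, S_ud = 155.2, S_dd = 93.15
Terminal payoffs (K − S): max(-146.8, 0) = 0, max(-43.25, 0) = 0, max(18.85, 0) = 18.85
Node u (S = 172.5): V_u = e^(−0.06)·[0.2697·0.0000 + 0.7303·0.0000] = 0.0000
Node d (S = 103.5): V_d = e^(−0.06)·[0.2697·0.0000 + 0.7303·18.8500] = 12.9640
Node 0 (S = 115): V_0 = e^(−0.06)·[0.2697·0.0000 + 0.7303·12.9640] = 8.9159

$8.92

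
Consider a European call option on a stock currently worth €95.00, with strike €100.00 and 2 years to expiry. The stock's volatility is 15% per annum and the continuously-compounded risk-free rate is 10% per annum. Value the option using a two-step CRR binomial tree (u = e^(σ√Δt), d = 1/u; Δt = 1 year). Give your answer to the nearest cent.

€15.24

CRR parameters: u = e^(σ√Δt) = e^(0.15·√1) = 1.1618, d = 1/u = 0.8607
Per-period rate: rΔt = 0.1·1 = 0.1, so R = e^0.1 = 1.1052
Risk-neutral probability p = (e^0.1 − 0.8607)/(1.1618 − 0.8607) = 0.2445/0.3011 = 0.8118
Terminal stock prices: S_uu = 128.2, S_ud = 95, S_dd = 70.38
Terminal payoffs (S − K): max(28.24, 0) = 28.24, max(-5, 0) = 0, max(-29.62, 0) = 0
Node u (S = 110.4): V_u = e^(−0.1)·[0.8118·28.2366 + 0.1882·0.0000] = 20.7418
Node d (S = 81.77): V_d = e^(−0.1)·[0.8118·0.0000 + 0.1882·0.0000] = 0.0000
Node 0 (S = 95): V_0 = e^(−0.1)·[0.8118·20.7418 + 0.1882·0.0000] = 15.2364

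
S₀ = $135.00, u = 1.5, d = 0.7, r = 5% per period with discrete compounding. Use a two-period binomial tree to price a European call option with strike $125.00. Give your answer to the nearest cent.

$38.51

Risk-neutral probability p = (1 + 0.05 − 0.7)/(1.5 − 0.7) = 0.3500/0.8000 = 0.4375
Terminal stock prices: S_uu = 303.8, S_ud = 141.8, S_dd = 66.15
Terminal payoffs (S − K): max(178.8, 0) = 178.8, max(16.75, 0) = 16.75, max(-58.85, 0) = 0
Node u (S = 202.5): V_u = 1/1.05·[0.4375·178.7500 + 0.5625·16.7500] = 83.4524
Node d (S = 94.5): V_d = 1/1.05·[0.4375·16.7500 + 0.5625·0.0000] = 6.9792
Node 0 (S = 135): V_0 = 1/1.05·[0.4375·83.4524 + 0.5625·6.9792] = 38.5107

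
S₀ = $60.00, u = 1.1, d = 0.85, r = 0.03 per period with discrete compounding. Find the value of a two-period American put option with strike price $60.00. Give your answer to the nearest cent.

$3.19

Risk-neutral probability p = (1 + 0.03 − 0.85)/(1.1 − 0.85) = 0.1800/0.2500 = 0.7200
Terminal stock prices: S_uu = 72.6, S_ud = 56.1, S_dd = 43.35
Terminal payoffs (K − S): max(-12.6, 0) = 0, max(3.9, 0) = 3.9, max(16.65, 0) = 16.65
Node u (S = 66): continuation = 1/1.03·[0.7200·0.0000 + 0.2800·3.9000] = 1.0602; exercise value = 0.0000 ≤ continuation, so V_u = 1.0602
Node d (S = 51): continuation = 1/1.03·[0.7200·3.9000 + 0.2800·16.6500] = 7.2524; exercise value = 9.0000 > continuation, so V_d = 9.0000 (exercise)
Node 0 (S = 60): continuation = 1/1.03·[0.7200·1.0602 + 0.2800·9.0000] = 3.1877; exercise value = 0.0000 ≤ continuation, so V_0 = 3.1877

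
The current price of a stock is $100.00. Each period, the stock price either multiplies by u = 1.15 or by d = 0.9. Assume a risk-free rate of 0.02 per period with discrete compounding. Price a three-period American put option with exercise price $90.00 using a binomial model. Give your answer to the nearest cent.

$2.34

Risk-neutral probability p = (1 + 0.02 − 0.9)/(1.15 − 0.9) = 0.1200/0.2500 = 0.4800
Terminal stock prices: S_uuu = 152.1, S_uud = 119, S_udd = 93.15, S_ddd = 72.9
Terminal payoffs (K − S): max(-62.09, 0) = 0, max(-29.02, 0) = 0, max(-3.15, 0) = 0, max(17.1, 0) = 17.1
Node uu (S = 132.2): continuation = 1/1.02·[0.4800·0.0000 + 0.5200·0.0000] = 0.0000; exercise value = 0.0000 ≤ continuation, so V_uu = 0.0000
Node ud (S = 103.5): continuation = 1/1.02·[0.4800·0.0000 + 0.5200·0.0000] = 0.0000; exercise value = 0.0000 ≤ continuation, so V_ud = 0.0000
Node dd (S = 81): continuation = 1/1.02·[0.4800·0.0000 + 0.5200·17.1000] = 8.7176; exercise value = 9.0000 > continuation, so V_dd = 9.0000 (exercise)
Node u (S = 115): continuation = 1/1.02·[0.4800·0.0000 + 0.5200·0.0000] = 0.0000; exercise value = 0.0000 ≤ continuation, so V_u = 0.0000
Node d (S = 90): continuation = 1/1.02·[0.4800·0.0000 + 0.5200·9.0000] = 4.5882; exercise value = 0.0000 ≤ continuation, so V_d = 4.5882
Node 0 (S = 100): continuation = 1/1.02·[0.4800·0.0000 + 0.5200·4.5882] = 2.3391; exercise value = 0.0000 ≤ continuation, so V_0 = 2.3391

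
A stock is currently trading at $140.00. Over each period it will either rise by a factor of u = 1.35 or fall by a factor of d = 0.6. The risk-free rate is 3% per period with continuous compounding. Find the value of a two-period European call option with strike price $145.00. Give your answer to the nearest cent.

$34.17

Risk-neutral probability p = (e^0.03 − 0.6)/(1.35 − 0.6) = 0.4305/0.7500 = 0.5739
Terminal stock prices: S_uu = 255.2, S_ud = 113.4, S_dd = 50.4
Terminal payoffs (S − K): max(110.2, 0) = 110.2, max(-31.6, 0) = 0, max(-94.6, 0) = 0
Node u (S = 189): V_u = e^(−0.03)·[0.5739·110.1500 + 0.4261·0.0000] = 61.3510
Node d (S = 84): V_d = e^(−0.03)·[0.5739·0.0000 + 0.4261·0.0000] = 0.0000
Node 0 (S = 140): V_0 = e^(−0.03)·[0.5739·61.3510 + 0.4261·0.0000] = 34.1711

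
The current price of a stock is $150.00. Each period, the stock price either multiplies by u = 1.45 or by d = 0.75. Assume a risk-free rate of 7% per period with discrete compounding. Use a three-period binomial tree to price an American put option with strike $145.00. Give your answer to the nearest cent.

Risk-neutral probability p = (1 + 0.07 − 0.75)/(1.45 − 0.75) = 0.3200/0.7000 = 0.4571
Terminal stock prices: S_uuu = 457.3, S_uud = 236.5, S_udd = 122.3, S_ddd = 63.28
Terminal payoffs (K − S): max(-312.3, 0) = 0, max(-91.53, 0) = 0, max(22.66, 0) = 22.66, max(81.72, 0) = 81.72
Node uu (S = 315.4): continuation = 1/1.07·[0.4571·0.0000 + 0.5429·0.0000] = 0.0000; exercise value = 0.0000 ≤ continuation, so V_uu = 0.0000
Node ud (S = 163.1): continuation = 1/1.07·[0.4571·0.0000 + 0.5429·22.6562] = 11.4945; exercise value = 0.0000 ≤ continuation, so V_ud = 11.4945
Node dd (S = 84.38): continuation = 1/1.07·[0.4571·22.6562 + 0.5429·81.7188] = 51.1390; exercise value = 60.6250 > continuation, so V_dd = 60.6250 (exercise)
Node u (S = 217.5): continuation = 1/1.07·[0.4571·0.0000 + 0.5429·11.4945] = 5.8317; exercise value = 0.0000 ≤ continuation, so V_u = 5.8317
Node d (S = 112.5): continuation = 1/1.07·[0.4571·11.4945 + 0.5429·60.6250] = 35.6685; exercise value = 32.5000 ≤ continuation, so V_d = 35.6685
Node 0 (S = 150): continuation = 1/1.07·[0.4571·5.8317 + 0.5429·35.6685] = 20.5877; exercise value = 0.0000 ≤ continuation, so V_0 = 20.5877

$20.59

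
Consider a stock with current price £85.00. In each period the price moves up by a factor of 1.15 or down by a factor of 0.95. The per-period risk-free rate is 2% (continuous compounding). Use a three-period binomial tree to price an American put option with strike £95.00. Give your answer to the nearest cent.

£10.01

Risk-neutral probability p = (e^0.02 − 0.95)/(1.15 − 0.95) = 0.0702/0.2000 = 0.3510
Terminal stock prices: S_uuu = 129.3, S_uud = 106.8, S_udd = 88.22, S_ddd = 72.88
Terminal payoffs (K − S): max(-34.27, 0) = 0, max(-11.79, 0) = 0, max(6.781, 0) = 6.781, max(22.12, 0) = 22.12
Node uu (S = 112.4): continuation = e^(−0.02)·[0.3510·0.0000 + 0.6490·0.0000] = 0.0000; exercise value = 0.0000 ≤ continuation, so V_uu = 0.0000
Node ud (S = 92.86): continuation = e^(−0.02)·[0.3510·0.0000 + 0.6490·6.7806] = 4.3134; exercise value = 2.1375 ≤ continuation, so V_ud = 4.3134
Node dd (S = 76.71): continuation = e^(−0.02)·[0.3510·6.7806 + 0.6490·22.1231] = 16.4064; exercise value = 18.2875 > continuation, so V_dd = 18.2875 (exercise)
Node u (S = 97.75): continuation = e^(−0.02)·[0.3510·0.0000 + 0.6490·4.3134] = 2.7440; exercise value = 0.0000 ≤ continuation, so V_u = 2.7440
Node d (S = 80.75): continuation = e^(−0.02)·[0.3510·4.3134 + 0.6490·18.2875] = 13.1175; exercise value = 14.2500 > continuation, so V_d = 14.2500 (exercise)
Node 0 (S = 85): continuation = e^(−0.02)·[0.3510·2.7440 + 0.6490·14.2500] = 10.0091; exercise value = 10.0000 ≤ continuation, so V_0 = 10.0091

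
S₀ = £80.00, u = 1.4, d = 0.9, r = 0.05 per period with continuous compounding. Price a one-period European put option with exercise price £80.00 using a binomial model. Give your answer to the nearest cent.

£5.31

Risk-neutral probability p = (e^0.05 − 0.9)/(1.4 − 0.9) = 0.1513/0.5000 = 0.3025
Terminal stock prices: S_u = 112, S_d = 72
Terminal payoffs (K − S): max(-32, 0) = 0, max(8, 0) = 8
Node 0 (S = 80): V_0 = e^(−0.05)·[0.3025·0.0000 + 0.6975·8.0000] = 5.3075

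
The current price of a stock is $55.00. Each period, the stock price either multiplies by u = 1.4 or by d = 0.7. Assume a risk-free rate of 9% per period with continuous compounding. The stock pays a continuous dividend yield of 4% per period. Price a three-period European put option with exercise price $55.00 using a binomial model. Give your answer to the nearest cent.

$8.34

Per-period risk-free factor R = e^0.09 = 1.0942; dividend-adjusted growth = e^(0.09−0.04) = 1.0513.
Risk-neutral probability p = (1.0513 − 0.7)/(1.4 − 0.7) = 0.3513/0.7000 = 0.5018
Terminal stock prices: S_uuu = 150.9, S_uud = 75.46, S_udd = 37.73, S_ddd = 18.86
Terminal payoffs (K − S): max(-95.92, 0) = 0, max(-20.46, 0) = 0, max(17.27, 0) = 17.27, max(36.14, 0) = 36.14
Node uu (S = 107.8): V_uu = e^(−0.09)·[0.5018·0.0000 + 0.4982·0.0000] = 0.0000
Node ud (S = 53.9): V_ud = e^(−0.09)·[0.5018·0.0000 + 0.4982·17.2700] = 7.8631
Node dd (S = 26.95): V_dd = e^(−0.09)·[0.5018·17.2700 + 0.4982·36.1350] = 24.3729
Node u (S = 77): V_u = e^(−0.09)·[0.5018·0.0000 + 0.4982·7.8631] = 3.5801
Node d (S = 38.5): V_d = e^(−0.09)·[0.5018·7.8631 + 0.4982·24.3729] = 14.7034
Node 0 (S = 55): V_0 = e^(−0.09)·[0.5018·3.5801 + 0.4982·14.7034] = 8.3365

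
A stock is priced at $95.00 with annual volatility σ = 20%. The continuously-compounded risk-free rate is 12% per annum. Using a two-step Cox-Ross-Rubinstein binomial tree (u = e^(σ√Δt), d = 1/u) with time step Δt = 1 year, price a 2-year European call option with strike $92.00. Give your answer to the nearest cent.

CRR parameters: u = e^(σ√Δt) = e^(0.2·√1) = 1.2214, d = 1/u = 0.8187
Per-period rate: rΔt = 0.12·1 = 0.12, so R = e^0.12 = 1.1275
Risk-neutral probability p = (e^0.12 − 0.8187)/(1.2214 − 0.8187) = 0.3088/0.4027 = 0.7668
Terminal stock prices: S_uu = 141.7, S_ud = 95, S_dd = 63.68
Terminal payoffs (S − K): max(49.72, 0) = 49.72, max(3, 0) = 3, max(-28.32, 0) = 0
Node u (S = 116): V_u = e^(−0.12)·[0.7668·49.7233 + 0.2332·3.0000] = 34.4366
Node d (S = 77.78): V_d = e^(−0.12)·[0.7668·3.0000 + 0.2332·0.0000] = 2.0403
Node 0 (S = 95): V_0 = e^(−0.12)·[0.7668·34.4366 + 0.2332·2.0403] = 23.8418

$23.84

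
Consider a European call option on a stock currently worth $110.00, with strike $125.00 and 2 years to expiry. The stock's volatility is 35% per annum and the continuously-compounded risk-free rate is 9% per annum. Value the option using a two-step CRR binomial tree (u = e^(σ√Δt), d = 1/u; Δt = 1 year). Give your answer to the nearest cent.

$23.96

CRR parameters: u = e^(σ√Δt) = e^(0.35·√1) = 1.4191, d = 1/u = 0.7047
Per-period rate: rΔt = 0.09·1 = 0.09, so R = e^0.09 = 1.0942
Risk-neutral probability p = (e^0.09 − 0.7047)/(1.4191 − 0.7047) = 0.3895/0.7144 = 0.5452
Terminal stock prices: S_uu = 221.5, S_ud = 110, S_dd = 54.62
Terminal payoffs (S − K): max(96.51, 0) = 96.51, max(-15, 0) = 0, max(-70.38, 0) = 0
Node u (S = 156.1): V_u = e^(−0.09)·[0.5452·96.5128 + 0.4548·0.0000] = 48.0907
Node d (S = 77.52): V_d = e^(−0.09)·[0.5452·0.0000 + 0.4548·0.0000] = 0.0000
Node 0 (S = 110): V_0 = e^(−0.09)·[0.5452·48.0907 + 0.4548·0.0000] = 23.9628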